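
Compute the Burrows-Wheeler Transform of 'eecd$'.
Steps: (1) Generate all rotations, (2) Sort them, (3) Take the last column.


Rotations (sorted):
  0: $eecd -> last char: d
  1: cd$ee -> last char: e
  2: d$eec -> last char: c
  3: ecd$e -> last char: e
  4: eecd$ -> last char: $


BWT = dece$


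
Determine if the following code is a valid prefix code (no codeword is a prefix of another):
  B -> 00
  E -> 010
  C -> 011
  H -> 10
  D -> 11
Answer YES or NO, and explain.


Checking each pair (does one codeword prefix another?):
  B='00' vs E='010': no prefix
  B='00' vs C='011': no prefix
  B='00' vs H='10': no prefix
  B='00' vs D='11': no prefix
  E='010' vs B='00': no prefix
  E='010' vs C='011': no prefix
  E='010' vs H='10': no prefix
  E='010' vs D='11': no prefix
  C='011' vs B='00': no prefix
  C='011' vs E='010': no prefix
  C='011' vs H='10': no prefix
  C='011' vs D='11': no prefix
  H='10' vs B='00': no prefix
  H='10' vs E='010': no prefix
  H='10' vs C='011': no prefix
  H='10' vs D='11': no prefix
  D='11' vs B='00': no prefix
  D='11' vs E='010': no prefix
  D='11' vs C='011': no prefix
  D='11' vs H='10': no prefix
No violation found over all pairs.

YES -- this is a valid prefix code. No codeword is a prefix of any other codeword.


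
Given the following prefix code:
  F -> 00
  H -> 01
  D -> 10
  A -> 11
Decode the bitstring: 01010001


Decoding step by step:
Bits 01 -> H
Bits 01 -> H
Bits 00 -> F
Bits 01 -> H


Decoded message: HHFH


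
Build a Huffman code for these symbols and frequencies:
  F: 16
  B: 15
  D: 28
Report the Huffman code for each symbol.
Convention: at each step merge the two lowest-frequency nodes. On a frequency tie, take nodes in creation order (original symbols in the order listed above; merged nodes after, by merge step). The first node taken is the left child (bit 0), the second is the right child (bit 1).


Huffman tree construction:
Step 1: Merge B(15) + F(16) = 31
Step 2: Merge D(28) + (B+F)(31) = 59
Read each symbol's code off the tree from the root (left child = 0, right child = 1).

Codes:
  F: 11 (length 2)
  B: 10 (length 2)
  D: 0 (length 1)
Average code length: 90/59 = 1.5254 bits/symbol


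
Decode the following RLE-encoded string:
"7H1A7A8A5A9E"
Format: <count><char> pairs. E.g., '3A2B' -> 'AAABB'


Expanding each <count><char> pair:
  7H -> 'HHHHHHH'
  1A -> 'A'
  7A -> 'AAAAAAA'
  8A -> 'AAAAAAAA'
  5A -> 'AAAAA'
  9E -> 'EEEEEEEEE'

Decoded = HHHHHHHAAAAAAAAAAAAAAAAAAAAAEEEEEEEEE


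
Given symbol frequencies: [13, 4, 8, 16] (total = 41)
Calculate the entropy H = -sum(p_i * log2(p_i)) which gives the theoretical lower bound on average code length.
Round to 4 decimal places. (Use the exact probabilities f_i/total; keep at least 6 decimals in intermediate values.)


Per-symbol terms -p_i * log2(p_i) with p_i = f_i/41:
  p = 13/41 = 0.317073: log2(p) = -1.657112, -p*log2(p) = 0.525426
  p = 4/41 = 0.097561: log2(p) = -3.357552, -p*log2(p) = 0.327566
  p = 8/41 = 0.195122: log2(p) = -2.357552, -p*log2(p) = 0.460010
  p = 16/41 = 0.390244: log2(p) = -1.357552, -p*log2(p) = 0.529776
H = 0.525426 + 0.327566 + 0.460010 + 0.529776 = 1.842778

H = 1.8428 bits/symbol


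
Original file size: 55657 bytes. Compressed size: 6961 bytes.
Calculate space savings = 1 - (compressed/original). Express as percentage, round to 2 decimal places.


ratio = compressed/original = 6961/55657 = 0.12507
savings = 1 - ratio = 1 - 0.12507 = 0.87493
as a percentage: 0.87493 * 100 = 87.49%

Space savings = 1 - 6961/55657 = 87.49%


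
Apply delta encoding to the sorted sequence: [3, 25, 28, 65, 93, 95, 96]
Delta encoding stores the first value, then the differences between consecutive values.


First value: 3
Deltas:
  25 - 3 = 22
  28 - 25 = 3
  65 - 28 = 37
  93 - 65 = 28
  95 - 93 = 2
  96 - 95 = 1


Delta encoded: [3, 22, 3, 37, 28, 2, 1]


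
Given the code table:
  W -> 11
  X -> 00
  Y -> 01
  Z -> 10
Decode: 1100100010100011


Decoding:
11 -> W
00 -> X
10 -> Z
00 -> X
10 -> Z
10 -> Z
00 -> X
11 -> W


Result: WXZXZZXW


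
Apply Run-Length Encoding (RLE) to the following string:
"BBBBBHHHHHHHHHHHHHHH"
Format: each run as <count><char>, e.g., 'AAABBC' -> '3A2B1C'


Scanning runs left to right:
  i=0: run of 'B' x 5 -> '5B'
  i=5: run of 'H' x 15 -> '15H'

RLE = 5B15H


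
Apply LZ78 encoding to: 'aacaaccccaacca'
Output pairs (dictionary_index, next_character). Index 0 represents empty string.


LZ78 encoding steps:
Dictionary: {0: ''}
Step 1: w='' (idx 0), next='a' -> output (0, 'a'), add 'a' as idx 1
Step 2: w='a' (idx 1), next='c' -> output (1, 'c'), add 'ac' as idx 2
Step 3: w='a' (idx 1), next='a' -> output (1, 'a'), add 'aa' as idx 3
Step 4: w='' (idx 0), next='c' -> output (0, 'c'), add 'c' as idx 4
Step 5: w='c' (idx 4), next='c' -> output (4, 'c'), add 'cc' as idx 5
Step 6: w='c' (idx 4), next='a' -> output (4, 'a'), add 'ca' as idx 6
Step 7: w='ac' (idx 2), next='c' -> output (2, 'c'), add 'acc' as idx 7
Step 8: w='a' (idx 1), end of input -> output (1, '')


Encoded: [(0, 'a'), (1, 'c'), (1, 'a'), (0, 'c'), (4, 'c'), (4, 'a'), (2, 'c'), (1, '')]


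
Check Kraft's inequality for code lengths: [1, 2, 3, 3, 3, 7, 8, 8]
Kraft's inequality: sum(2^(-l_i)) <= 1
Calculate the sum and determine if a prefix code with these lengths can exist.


Sum = 2^(-1) + 2^(-2) + 2^(-3) + 2^(-3) + 2^(-3) + 2^(-7) + 2^(-8) + 2^(-8)
    = 0.5 + 0.25 + 0.125 + 0.125 + 0.125 + 0.0078125 + 0.00390625 + 0.00390625
    = 292/256 = 1.140625
Since 1.140625 > 1, Kraft's inequality is NOT satisfied.
A prefix code with these lengths CANNOT exist.

Kraft sum = 1.140625. Not satisfied.


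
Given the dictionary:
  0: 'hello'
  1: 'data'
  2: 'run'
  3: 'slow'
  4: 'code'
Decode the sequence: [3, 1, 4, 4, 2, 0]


Look up each index in the dictionary:
  3 -> 'slow'
  1 -> 'data'
  4 -> 'code'
  4 -> 'code'
  2 -> 'run'
  0 -> 'hello'

Decoded: "slow data code code run hello"


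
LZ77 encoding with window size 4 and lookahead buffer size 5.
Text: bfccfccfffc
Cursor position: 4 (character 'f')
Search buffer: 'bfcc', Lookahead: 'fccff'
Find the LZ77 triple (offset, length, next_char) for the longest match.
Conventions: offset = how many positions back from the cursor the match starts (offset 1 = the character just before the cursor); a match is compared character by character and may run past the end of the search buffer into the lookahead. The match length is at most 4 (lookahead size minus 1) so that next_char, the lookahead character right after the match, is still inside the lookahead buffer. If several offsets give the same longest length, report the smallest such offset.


Try each offset into the search buffer:
  offset=1 (pos 3, char 'c'): match length 0
  offset=2 (pos 2, char 'c'): match length 0
  offset=3 (pos 1, char 'f'): match length 4
  offset=4 (pos 0, char 'b'): match length 0
Longest match has length 4 at offset 3.
next_char = character at position 4 + 4 = 8 -> 'f'

Best match: offset=3, length=4 (matching 'fccf' starting at position 1)
LZ77 triple: (3, 4, 'f')


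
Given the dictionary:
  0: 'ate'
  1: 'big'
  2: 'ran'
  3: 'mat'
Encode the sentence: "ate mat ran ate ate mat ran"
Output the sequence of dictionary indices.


Look up each word in the dictionary:
  'ate' -> 0
  'mat' -> 3
  'ran' -> 2
  'ate' -> 0
  'ate' -> 0
  'mat' -> 3
  'ran' -> 2

Encoded: [0, 3, 2, 0, 0, 3, 2]


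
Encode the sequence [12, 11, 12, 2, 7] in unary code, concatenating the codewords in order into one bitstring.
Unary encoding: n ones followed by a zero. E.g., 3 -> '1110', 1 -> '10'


Encode each number as n ones followed by a terminating 0:
  12 -> 1111111111110 (13 bits)
  11 -> 111111111110 (12 bits)
  12 -> 1111111111110 (13 bits)
  2 -> 110 (3 bits)
  7 -> 11111110 (8 bits)
Total length = 13 + 12 + 13 + 3 + 8 = 49 bits.

Unary([12, 11, 12, 2, 7]) = 1111111111110111111111110111111111111011011111110 (49 bits)


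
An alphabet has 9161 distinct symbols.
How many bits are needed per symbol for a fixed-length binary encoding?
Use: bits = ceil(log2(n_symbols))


log2(9161) = 13.1613
Bracket: 2^13 = 8192 < 9161 <= 2^14 = 16384
So ceil(log2(9161)) = 14

bits = ceil(log2(9161)) = ceil(13.1613) = 14 bits


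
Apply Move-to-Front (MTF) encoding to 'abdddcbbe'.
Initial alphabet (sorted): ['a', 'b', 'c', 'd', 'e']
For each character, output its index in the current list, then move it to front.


MTF encoding:
'a': index 0 in ['a', 'b', 'c', 'd', 'e'] -> ['a', 'b', 'c', 'd', 'e']
'b': index 1 in ['a', 'b', 'c', 'd', 'e'] -> ['b', 'a', 'c', 'd', 'e']
'd': index 3 in ['b', 'a', 'c', 'd', 'e'] -> ['d', 'b', 'a', 'c', 'e']
'd': index 0 in ['d', 'b', 'a', 'c', 'e'] -> ['d', 'b', 'a', 'c', 'e']
'd': index 0 in ['d', 'b', 'a', 'c', 'e'] -> ['d', 'b', 'a', 'c', 'e']
'c': index 3 in ['d', 'b', 'a', 'c', 'e'] -> ['c', 'd', 'b', 'a', 'e']
'b': index 2 in ['c', 'd', 'b', 'a', 'e'] -> ['b', 'c', 'd', 'a', 'e']
'b': index 0 in ['b', 'c', 'd', 'a', 'e'] -> ['b', 'c', 'd', 'a', 'e']
'e': index 4 in ['b', 'c', 'd', 'a', 'e'] -> ['e', 'b', 'c', 'd', 'a']


Output: [0, 1, 3, 0, 0, 3, 2, 0, 4]


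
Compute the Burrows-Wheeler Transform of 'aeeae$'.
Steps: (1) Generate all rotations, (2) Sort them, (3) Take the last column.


Rotations (sorted):
  0: $aeeae -> last char: e
  1: ae$aee -> last char: e
  2: aeeae$ -> last char: $
  3: e$aeea -> last char: a
  4: eae$ae -> last char: e
  5: eeae$a -> last char: a


BWT = ee$aea


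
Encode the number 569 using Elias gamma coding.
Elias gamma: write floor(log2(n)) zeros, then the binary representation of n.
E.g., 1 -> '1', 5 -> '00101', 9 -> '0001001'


num_bits = floor(log2(569)) + 1 = 10
leading_zeros = num_bits - 1 = 9
binary(569) = 1000111001

Elias gamma(569) = '000000000' + '1000111001' = 0000000001000111001 (19 bits)


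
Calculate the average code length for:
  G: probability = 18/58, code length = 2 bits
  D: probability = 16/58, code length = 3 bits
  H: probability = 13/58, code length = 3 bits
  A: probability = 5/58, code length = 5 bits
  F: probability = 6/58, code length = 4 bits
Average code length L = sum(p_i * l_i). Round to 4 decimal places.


Weighted contributions p_i * l_i:
  G: (18/58) * 2 = 36/58
  D: (16/58) * 3 = 48/58
  H: (13/58) * 3 = 39/58
  A: (5/58) * 5 = 25/58
  F: (6/58) * 4 = 24/58
Sum = (36 + 48 + 39 + 25 + 24)/58 = 172/58

L = 172/58 = 2.9655 bits/symbol


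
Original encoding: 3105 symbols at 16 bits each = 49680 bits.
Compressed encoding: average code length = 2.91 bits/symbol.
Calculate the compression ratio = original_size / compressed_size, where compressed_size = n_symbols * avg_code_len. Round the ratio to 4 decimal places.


original_size = n_symbols * orig_bits = 3105 * 16 = 49680 bits
compressed_size = n_symbols * avg_code_len = 3105 * 2.91 = 9035.55 bits
ratio = original_size / compressed_size = 49680 / 9035.55 = 5.4983

Compression ratio = 5.4983


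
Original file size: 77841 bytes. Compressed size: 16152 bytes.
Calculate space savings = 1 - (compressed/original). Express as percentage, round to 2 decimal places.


ratio = compressed/original = 16152/77841 = 0.2075
savings = 1 - ratio = 1 - 0.2075 = 0.7925
as a percentage: 0.7925 * 100 = 79.25%

Space savings = 1 - 16152/77841 = 79.25%


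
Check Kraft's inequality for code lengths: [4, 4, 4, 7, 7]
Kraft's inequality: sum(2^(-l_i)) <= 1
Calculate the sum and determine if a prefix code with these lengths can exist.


Sum = 2^(-4) + 2^(-4) + 2^(-4) + 2^(-7) + 2^(-7)
    = 0.0625 + 0.0625 + 0.0625 + 0.0078125 + 0.0078125
    = 26/128 = 0.203125
Since 0.203125 <= 1, Kraft's inequality IS satisfied.
A prefix code with these lengths CAN exist.

Kraft sum = 0.203125. Satisfied.


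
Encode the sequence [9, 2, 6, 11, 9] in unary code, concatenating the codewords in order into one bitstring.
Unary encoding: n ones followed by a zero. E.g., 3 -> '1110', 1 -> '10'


Encode each number as n ones followed by a terminating 0:
  9 -> 1111111110 (10 bits)
  2 -> 110 (3 bits)
  6 -> 1111110 (7 bits)
  11 -> 111111111110 (12 bits)
  9 -> 1111111110 (10 bits)
Total length = 10 + 3 + 7 + 12 + 10 = 42 bits.

Unary([9, 2, 6, 11, 9]) = 111111111011011111101111111111101111111110 (42 bits)


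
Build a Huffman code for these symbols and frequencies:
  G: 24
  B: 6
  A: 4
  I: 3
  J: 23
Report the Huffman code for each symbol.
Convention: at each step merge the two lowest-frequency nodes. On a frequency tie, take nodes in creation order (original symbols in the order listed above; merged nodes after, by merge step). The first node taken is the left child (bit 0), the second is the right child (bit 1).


Huffman tree construction:
Step 1: Merge I(3) + A(4) = 7
Step 2: Merge B(6) + (I+A)(7) = 13
Step 3: Merge (B+(I+A))(13) + J(23) = 36
Step 4: Merge G(24) + ((B+(I+A))+J)(36) = 60
Read each symbol's code off the tree from the root (left child = 0, right child = 1).

Codes:
  G: 0 (length 1)
  B: 100 (length 3)
  A: 1011 (length 4)
  I: 1010 (length 4)
  J: 11 (length 2)
Average code length: 116/60 = 1.9333 bits/symbol


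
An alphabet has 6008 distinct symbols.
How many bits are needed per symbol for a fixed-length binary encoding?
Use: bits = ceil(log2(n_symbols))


log2(6008) = 12.5527
Bracket: 2^12 = 4096 < 6008 <= 2^13 = 8192
So ceil(log2(6008)) = 13

bits = ceil(log2(6008)) = ceil(12.5527) = 13 bits


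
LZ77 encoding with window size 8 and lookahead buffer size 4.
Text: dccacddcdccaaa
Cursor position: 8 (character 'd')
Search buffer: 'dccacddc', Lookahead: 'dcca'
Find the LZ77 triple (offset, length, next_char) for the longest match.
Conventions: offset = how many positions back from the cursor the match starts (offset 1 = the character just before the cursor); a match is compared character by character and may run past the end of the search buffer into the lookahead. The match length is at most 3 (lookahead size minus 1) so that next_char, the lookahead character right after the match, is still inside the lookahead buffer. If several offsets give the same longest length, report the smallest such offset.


Try each offset into the search buffer:
  offset=1 (pos 7, char 'c'): match length 0
  offset=2 (pos 6, char 'd'): match length 2
  offset=3 (pos 5, char 'd'): match length 1
  offset=4 (pos 4, char 'c'): match length 0
  offset=5 (pos 3, char 'a'): match length 0
  offset=6 (pos 2, char 'c'): match length 0
  offset=7 (pos 1, char 'c'): match length 0
  offset=8 (pos 0, char 'd'): match length 3
Longest match has length 3 at offset 8.
next_char = character at position 8 + 3 = 11 -> 'a'

Best match: offset=8, length=3 (matching 'dcc' starting at position 0)
LZ77 triple: (8, 3, 'a')


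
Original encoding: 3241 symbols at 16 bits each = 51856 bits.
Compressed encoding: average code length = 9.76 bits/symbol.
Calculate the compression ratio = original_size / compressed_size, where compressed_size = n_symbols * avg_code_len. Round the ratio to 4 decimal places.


original_size = n_symbols * orig_bits = 3241 * 16 = 51856 bits
compressed_size = n_symbols * avg_code_len = 3241 * 9.76 = 31632.16 bits
ratio = original_size / compressed_size = 51856 / 31632.16 = 1.6393

Compression ratio = 1.6393


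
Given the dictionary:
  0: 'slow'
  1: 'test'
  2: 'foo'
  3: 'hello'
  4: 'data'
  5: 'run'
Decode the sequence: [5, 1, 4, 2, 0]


Look up each index in the dictionary:
  5 -> 'run'
  1 -> 'test'
  4 -> 'data'
  2 -> 'foo'
  0 -> 'slow'

Decoded: "run test data foo slow"


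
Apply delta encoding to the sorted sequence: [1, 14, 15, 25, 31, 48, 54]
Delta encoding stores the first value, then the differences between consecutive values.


First value: 1
Deltas:
  14 - 1 = 13
  15 - 14 = 1
  25 - 15 = 10
  31 - 25 = 6
  48 - 31 = 17
  54 - 48 = 6


Delta encoded: [1, 13, 1, 10, 6, 17, 6]


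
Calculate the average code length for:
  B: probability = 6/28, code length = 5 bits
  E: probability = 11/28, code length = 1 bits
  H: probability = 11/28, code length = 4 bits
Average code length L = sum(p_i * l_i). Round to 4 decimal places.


Weighted contributions p_i * l_i:
  B: (6/28) * 5 = 30/28
  E: (11/28) * 1 = 11/28
  H: (11/28) * 4 = 44/28
Sum = (30 + 11 + 44)/28 = 85/28

L = 85/28 = 3.0357 bits/symbol


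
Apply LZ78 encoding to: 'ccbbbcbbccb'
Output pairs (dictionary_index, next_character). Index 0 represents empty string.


LZ78 encoding steps:
Dictionary: {0: ''}
Step 1: w='' (idx 0), next='c' -> output (0, 'c'), add 'c' as idx 1
Step 2: w='c' (idx 1), next='b' -> output (1, 'b'), add 'cb' as idx 2
Step 3: w='' (idx 0), next='b' -> output (0, 'b'), add 'b' as idx 3
Step 4: w='b' (idx 3), next='c' -> output (3, 'c'), add 'bc' as idx 4
Step 5: w='b' (idx 3), next='b' -> output (3, 'b'), add 'bb' as idx 5
Step 6: w='c' (idx 1), next='c' -> output (1, 'c'), add 'cc' as idx 6
Step 7: w='b' (idx 3), end of input -> output (3, '')


Encoded: [(0, 'c'), (1, 'b'), (0, 'b'), (3, 'c'), (3, 'b'), (1, 'c'), (3, '')]


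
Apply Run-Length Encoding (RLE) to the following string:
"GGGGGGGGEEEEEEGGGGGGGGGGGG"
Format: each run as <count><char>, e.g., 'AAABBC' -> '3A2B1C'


Scanning runs left to right:
  i=0: run of 'G' x 8 -> '8G'
  i=8: run of 'E' x 6 -> '6E'
  i=14: run of 'G' x 12 -> '12G'

RLE = 8G6E12G


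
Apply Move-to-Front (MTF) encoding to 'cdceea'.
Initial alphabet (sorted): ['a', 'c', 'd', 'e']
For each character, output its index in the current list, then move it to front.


MTF encoding:
'c': index 1 in ['a', 'c', 'd', 'e'] -> ['c', 'a', 'd', 'e']
'd': index 2 in ['c', 'a', 'd', 'e'] -> ['d', 'c', 'a', 'e']
'c': index 1 in ['d', 'c', 'a', 'e'] -> ['c', 'd', 'a', 'e']
'e': index 3 in ['c', 'd', 'a', 'e'] -> ['e', 'c', 'd', 'a']
'e': index 0 in ['e', 'c', 'd', 'a'] -> ['e', 'c', 'd', 'a']
'a': index 3 in ['e', 'c', 'd', 'a'] -> ['a', 'e', 'c', 'd']


Output: [1, 2, 1, 3, 0, 3]


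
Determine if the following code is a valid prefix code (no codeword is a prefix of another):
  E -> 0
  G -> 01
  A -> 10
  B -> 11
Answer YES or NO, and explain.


Checking each pair (does one codeword prefix another?):
  E='0' vs G='01': prefix -- VIOLATION

NO -- this is NOT a valid prefix code. E (0) is a prefix of G (01).


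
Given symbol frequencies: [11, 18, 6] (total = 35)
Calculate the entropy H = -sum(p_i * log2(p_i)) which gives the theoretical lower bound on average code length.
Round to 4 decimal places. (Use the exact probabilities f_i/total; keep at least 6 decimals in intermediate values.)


Per-symbol terms -p_i * log2(p_i) with p_i = f_i/35:
  p = 11/35 = 0.314286: log2(p) = -1.669851, -p*log2(p) = 0.524810
  p = 18/35 = 0.514286: log2(p) = -0.959358, -p*log2(p) = 0.493384
  p = 6/35 = 0.171429: log2(p) = -2.544321, -p*log2(p) = 0.436169
H = 0.524810 + 0.493384 + 0.436169 = 1.454363

H = 1.4544 bits/symbol


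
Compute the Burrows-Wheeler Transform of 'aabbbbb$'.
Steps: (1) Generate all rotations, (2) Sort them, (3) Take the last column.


Rotations (sorted):
  0: $aabbbbb -> last char: b
  1: aabbbbb$ -> last char: $
  2: abbbbb$a -> last char: a
  3: b$aabbbb -> last char: b
  4: bb$aabbb -> last char: b
  5: bbb$aabb -> last char: b
  6: bbbb$aab -> last char: b
  7: bbbbb$aa -> last char: a


BWT = b$abbbba


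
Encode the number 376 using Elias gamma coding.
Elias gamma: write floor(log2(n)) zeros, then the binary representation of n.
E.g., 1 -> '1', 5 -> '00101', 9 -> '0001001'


num_bits = floor(log2(376)) + 1 = 9
leading_zeros = num_bits - 1 = 8
binary(376) = 101111000

Elias gamma(376) = '00000000' + '101111000' = 00000000101111000 (17 bits)


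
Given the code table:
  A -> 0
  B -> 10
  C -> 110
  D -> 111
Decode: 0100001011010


Decoding:
0 -> A
10 -> B
0 -> A
0 -> A
0 -> A
10 -> B
110 -> C
10 -> B


Result: ABAAABCB


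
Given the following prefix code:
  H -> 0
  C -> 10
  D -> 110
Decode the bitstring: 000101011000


Decoding step by step:
Bits 0 -> H
Bits 0 -> H
Bits 0 -> H
Bits 10 -> C
Bits 10 -> C
Bits 110 -> D
Bits 0 -> H
Bits 0 -> H


Decoded message: HHHCCDHH


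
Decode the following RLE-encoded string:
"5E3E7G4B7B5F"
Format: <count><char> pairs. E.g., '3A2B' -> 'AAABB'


Expanding each <count><char> pair:
  5E -> 'EEEEE'
  3E -> 'EEE'
  7G -> 'GGGGGGG'
  4B -> 'BBBB'
  7B -> 'BBBBBBB'
  5F -> 'FFFFF'

Decoded = EEEEEEEEGGGGGGGBBBBBBBBBBBFFFFF


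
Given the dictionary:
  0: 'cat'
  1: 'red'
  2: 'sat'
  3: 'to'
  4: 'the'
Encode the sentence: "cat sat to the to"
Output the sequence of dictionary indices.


Look up each word in the dictionary:
  'cat' -> 0
  'sat' -> 2
  'to' -> 3
  'the' -> 4
  'to' -> 3

Encoded: [0, 2, 3, 4, 3]


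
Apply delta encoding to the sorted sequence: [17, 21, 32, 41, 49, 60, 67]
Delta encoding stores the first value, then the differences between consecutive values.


First value: 17
Deltas:
  21 - 17 = 4
  32 - 21 = 11
  41 - 32 = 9
  49 - 41 = 8
  60 - 49 = 11
  67 - 60 = 7


Delta encoded: [17, 4, 11, 9, 8, 11, 7]


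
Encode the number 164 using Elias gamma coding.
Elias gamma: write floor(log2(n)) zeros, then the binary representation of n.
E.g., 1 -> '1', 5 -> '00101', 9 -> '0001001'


num_bits = floor(log2(164)) + 1 = 8
leading_zeros = num_bits - 1 = 7
binary(164) = 10100100

Elias gamma(164) = '0000000' + '10100100' = 000000010100100 (15 bits)


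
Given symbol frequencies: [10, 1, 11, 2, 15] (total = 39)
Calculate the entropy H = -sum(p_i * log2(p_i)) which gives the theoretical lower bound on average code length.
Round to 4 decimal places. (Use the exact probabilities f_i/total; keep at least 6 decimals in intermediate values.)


Per-symbol terms -p_i * log2(p_i) with p_i = f_i/39:
  p = 10/39 = 0.256410: log2(p) = -1.963474, -p*log2(p) = 0.503455
  p = 1/39 = 0.025641: log2(p) = -5.285402, -p*log2(p) = 0.135523
  p = 11/39 = 0.282051: log2(p) = -1.825971, -p*log2(p) = 0.515017
  p = 2/39 = 0.051282: log2(p) = -4.285402, -p*log2(p) = 0.219764
  p = 15/39 = 0.384615: log2(p) = -1.378512, -p*log2(p) = 0.530197
H = 0.503455 + 0.135523 + 0.515017 + 0.219764 + 0.530197 = 1.903956

H = 1.904 bits/symbol


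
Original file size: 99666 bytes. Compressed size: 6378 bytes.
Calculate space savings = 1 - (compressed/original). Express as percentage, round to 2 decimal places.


ratio = compressed/original = 6378/99666 = 0.063994
savings = 1 - ratio = 1 - 0.063994 = 0.936006
as a percentage: 0.936006 * 100 = 93.6%

Space savings = 1 - 6378/99666 = 93.6%


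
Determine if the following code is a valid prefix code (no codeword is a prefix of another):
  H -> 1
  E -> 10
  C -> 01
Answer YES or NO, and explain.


Checking each pair (does one codeword prefix another?):
  H='1' vs E='10': prefix -- VIOLATION

NO -- this is NOT a valid prefix code. H (1) is a prefix of E (10).


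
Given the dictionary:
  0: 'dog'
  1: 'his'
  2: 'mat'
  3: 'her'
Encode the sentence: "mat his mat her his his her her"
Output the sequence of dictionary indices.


Look up each word in the dictionary:
  'mat' -> 2
  'his' -> 1
  'mat' -> 2
  'her' -> 3
  'his' -> 1
  'his' -> 1
  'her' -> 3
  'her' -> 3

Encoded: [2, 1, 2, 3, 1, 1, 3, 3]


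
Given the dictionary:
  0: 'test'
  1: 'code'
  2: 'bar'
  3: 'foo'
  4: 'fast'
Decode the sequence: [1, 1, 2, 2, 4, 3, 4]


Look up each index in the dictionary:
  1 -> 'code'
  1 -> 'code'
  2 -> 'bar'
  2 -> 'bar'
  4 -> 'fast'
  3 -> 'foo'
  4 -> 'fast'

Decoded: "code code bar bar fast foo fast"


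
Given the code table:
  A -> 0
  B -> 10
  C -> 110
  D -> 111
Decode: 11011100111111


Decoding:
110 -> C
111 -> D
0 -> A
0 -> A
111 -> D
111 -> D


Result: CDAADD


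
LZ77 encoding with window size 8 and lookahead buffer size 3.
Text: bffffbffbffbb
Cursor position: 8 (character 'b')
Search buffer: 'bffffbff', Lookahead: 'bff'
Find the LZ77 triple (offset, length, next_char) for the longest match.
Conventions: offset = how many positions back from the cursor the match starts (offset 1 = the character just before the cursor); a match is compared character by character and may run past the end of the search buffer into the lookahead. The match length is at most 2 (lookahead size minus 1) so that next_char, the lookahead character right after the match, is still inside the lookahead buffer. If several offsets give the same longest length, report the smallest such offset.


Try each offset into the search buffer:
  offset=1 (pos 7, char 'f'): match length 0
  offset=2 (pos 6, char 'f'): match length 0
  offset=3 (pos 5, char 'b'): match length 2
  offset=4 (pos 4, char 'f'): match length 0
  offset=5 (pos 3, char 'f'): match length 0
  offset=6 (pos 2, char 'f'): match length 0
  offset=7 (pos 1, char 'f'): match length 0
  offset=8 (pos 0, char 'b'): match length 2
Longest match has length 2, found at offsets 3, 8; take the smallest, offset 3.
next_char = character at position 8 + 2 = 10 -> 'f'

Best match: offset=3, length=2 (matching 'bf' starting at position 5)
LZ77 triple: (3, 2, 'f')


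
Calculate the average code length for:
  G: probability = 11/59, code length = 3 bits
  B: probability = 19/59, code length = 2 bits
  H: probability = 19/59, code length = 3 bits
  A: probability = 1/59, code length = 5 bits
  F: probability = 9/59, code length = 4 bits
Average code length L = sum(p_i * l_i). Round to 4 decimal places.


Weighted contributions p_i * l_i:
  G: (11/59) * 3 = 33/59
  B: (19/59) * 2 = 38/59
  H: (19/59) * 3 = 57/59
  A: (1/59) * 5 = 5/59
  F: (9/59) * 4 = 36/59
Sum = (33 + 38 + 57 + 5 + 36)/59 = 169/59

L = 169/59 = 2.8644 bits/symbol


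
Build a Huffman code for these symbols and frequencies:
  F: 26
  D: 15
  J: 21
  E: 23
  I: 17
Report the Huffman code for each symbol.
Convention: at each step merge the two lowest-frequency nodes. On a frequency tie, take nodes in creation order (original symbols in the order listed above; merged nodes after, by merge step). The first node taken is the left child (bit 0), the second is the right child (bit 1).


Huffman tree construction:
Step 1: Merge D(15) + I(17) = 32
Step 2: Merge J(21) + E(23) = 44
Step 3: Merge F(26) + (D+I)(32) = 58
Step 4: Merge (J+E)(44) + (F+(D+I))(58) = 102
Read each symbol's code off the tree from the root (left child = 0, right child = 1).

Codes:
  F: 10 (length 2)
  D: 110 (length 3)
  J: 00 (length 2)
  E: 01 (length 2)
  I: 111 (length 3)
Average code length: 236/102 = 2.3137 bits/symbol


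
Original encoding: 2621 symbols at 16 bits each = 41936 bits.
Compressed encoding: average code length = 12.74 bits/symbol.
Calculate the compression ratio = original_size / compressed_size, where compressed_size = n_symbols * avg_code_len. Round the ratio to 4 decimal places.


original_size = n_symbols * orig_bits = 2621 * 16 = 41936 bits
compressed_size = n_symbols * avg_code_len = 2621 * 12.74 = 33391.54 bits
ratio = original_size / compressed_size = 41936 / 33391.54 = 1.2559

Compression ratio = 1.2559


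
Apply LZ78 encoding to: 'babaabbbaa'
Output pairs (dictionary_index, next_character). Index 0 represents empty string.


LZ78 encoding steps:
Dictionary: {0: ''}
Step 1: w='' (idx 0), next='b' -> output (0, 'b'), add 'b' as idx 1
Step 2: w='' (idx 0), next='a' -> output (0, 'a'), add 'a' as idx 2
Step 3: w='b' (idx 1), next='a' -> output (1, 'a'), add 'ba' as idx 3
Step 4: w='a' (idx 2), next='b' -> output (2, 'b'), add 'ab' as idx 4
Step 5: w='b' (idx 1), next='b' -> output (1, 'b'), add 'bb' as idx 5
Step 6: w='a' (idx 2), next='a' -> output (2, 'a'), add 'aa' as idx 6


Encoded: [(0, 'b'), (0, 'a'), (1, 'a'), (2, 'b'), (1, 'b'), (2, 'a')]


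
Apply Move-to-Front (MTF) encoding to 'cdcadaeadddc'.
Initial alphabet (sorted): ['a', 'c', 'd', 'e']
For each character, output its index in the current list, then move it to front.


MTF encoding:
'c': index 1 in ['a', 'c', 'd', 'e'] -> ['c', 'a', 'd', 'e']
'd': index 2 in ['c', 'a', 'd', 'e'] -> ['d', 'c', 'a', 'e']
'c': index 1 in ['d', 'c', 'a', 'e'] -> ['c', 'd', 'a', 'e']
'a': index 2 in ['c', 'd', 'a', 'e'] -> ['a', 'c', 'd', 'e']
'd': index 2 in ['a', 'c', 'd', 'e'] -> ['d', 'a', 'c', 'e']
'a': index 1 in ['d', 'a', 'c', 'e'] -> ['a', 'd', 'c', 'e']
'e': index 3 in ['a', 'd', 'c', 'e'] -> ['e', 'a', 'd', 'c']
'a': index 1 in ['e', 'a', 'd', 'c'] -> ['a', 'e', 'd', 'c']
'd': index 2 in ['a', 'e', 'd', 'c'] -> ['d', 'a', 'e', 'c']
'd': index 0 in ['d', 'a', 'e', 'c'] -> ['d', 'a', 'e', 'c']
'd': index 0 in ['d', 'a', 'e', 'c'] -> ['d', 'a', 'e', 'c']
'c': index 3 in ['d', 'a', 'e', 'c'] -> ['c', 'd', 'a', 'e']


Output: [1, 2, 1, 2, 2, 1, 3, 1, 2, 0, 0, 3]


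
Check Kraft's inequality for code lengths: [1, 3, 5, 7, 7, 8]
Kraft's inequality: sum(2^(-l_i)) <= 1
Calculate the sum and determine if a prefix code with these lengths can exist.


Sum = 2^(-1) + 2^(-3) + 2^(-5) + 2^(-7) + 2^(-7) + 2^(-8)
    = 0.5 + 0.125 + 0.03125 + 0.0078125 + 0.0078125 + 0.00390625
    = 173/256 = 0.67578125
Since 0.67578125 <= 1, Kraft's inequality IS satisfied.
A prefix code with these lengths CAN exist.

Kraft sum = 0.67578125. Satisfied.


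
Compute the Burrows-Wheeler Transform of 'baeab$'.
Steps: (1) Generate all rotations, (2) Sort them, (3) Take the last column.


Rotations (sorted):
  0: $baeab -> last char: b
  1: ab$bae -> last char: e
  2: aeab$b -> last char: b
  3: b$baea -> last char: a
  4: baeab$ -> last char: $
  5: eab$ba -> last char: a


BWT = beba$a


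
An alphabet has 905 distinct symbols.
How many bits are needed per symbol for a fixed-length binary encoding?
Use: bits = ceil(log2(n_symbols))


log2(905) = 9.8218
Bracket: 2^9 = 512 < 905 <= 2^10 = 1024
So ceil(log2(905)) = 10

bits = ceil(log2(905)) = ceil(9.8218) = 10 bits


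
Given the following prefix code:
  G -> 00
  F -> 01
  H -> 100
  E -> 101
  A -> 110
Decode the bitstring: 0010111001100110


Decoding step by step:
Bits 00 -> G
Bits 101 -> E
Bits 110 -> A
Bits 01 -> F
Bits 100 -> H
Bits 110 -> A


Decoded message: GEAFHA


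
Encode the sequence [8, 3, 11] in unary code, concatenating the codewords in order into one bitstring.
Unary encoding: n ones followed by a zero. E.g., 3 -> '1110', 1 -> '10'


Encode each number as n ones followed by a terminating 0:
  8 -> 111111110 (9 bits)
  3 -> 1110 (4 bits)
  11 -> 111111111110 (12 bits)
Total length = 9 + 4 + 12 = 25 bits.

Unary([8, 3, 11]) = 1111111101110111111111110 (25 bits)


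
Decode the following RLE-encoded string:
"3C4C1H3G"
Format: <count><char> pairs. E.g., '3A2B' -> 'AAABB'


Expanding each <count><char> pair:
  3C -> 'CCC'
  4C -> 'CCCC'
  1H -> 'H'
  3G -> 'GGG'

Decoded = CCCCCCCHGGG


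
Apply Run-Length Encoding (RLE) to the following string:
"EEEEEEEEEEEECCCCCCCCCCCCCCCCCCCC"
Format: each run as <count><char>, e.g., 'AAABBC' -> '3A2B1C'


Scanning runs left to right:
  i=0: run of 'E' x 12 -> '12E'
  i=12: run of 'C' x 20 -> '20C'

RLE = 12E20C


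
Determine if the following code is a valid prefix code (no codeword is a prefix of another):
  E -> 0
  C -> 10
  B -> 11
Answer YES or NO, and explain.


Checking each pair (does one codeword prefix another?):
  E='0' vs C='10': no prefix
  E='0' vs B='11': no prefix
  C='10' vs E='0': no prefix
  C='10' vs B='11': no prefix
  B='11' vs E='0': no prefix
  B='11' vs C='10': no prefix
No violation found over all pairs.

YES -- this is a valid prefix code. No codeword is a prefix of any other codeword.


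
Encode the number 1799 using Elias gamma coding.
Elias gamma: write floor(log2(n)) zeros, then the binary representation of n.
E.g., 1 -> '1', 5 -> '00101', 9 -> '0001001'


num_bits = floor(log2(1799)) + 1 = 11
leading_zeros = num_bits - 1 = 10
binary(1799) = 11100000111

Elias gamma(1799) = '0000000000' + '11100000111' = 000000000011100000111 (21 bits)


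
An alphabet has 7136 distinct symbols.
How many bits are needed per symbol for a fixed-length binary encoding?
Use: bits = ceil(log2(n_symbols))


log2(7136) = 12.8009
Bracket: 2^12 = 4096 < 7136 <= 2^13 = 8192
So ceil(log2(7136)) = 13

bits = ceil(log2(7136)) = ceil(12.8009) = 13 bits


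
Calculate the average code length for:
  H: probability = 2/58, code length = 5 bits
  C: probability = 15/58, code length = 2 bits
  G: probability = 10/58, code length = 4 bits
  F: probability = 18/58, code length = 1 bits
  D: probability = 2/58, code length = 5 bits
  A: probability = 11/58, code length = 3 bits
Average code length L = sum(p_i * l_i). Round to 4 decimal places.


Weighted contributions p_i * l_i:
  H: (2/58) * 5 = 10/58
  C: (15/58) * 2 = 30/58
  G: (10/58) * 4 = 40/58
  F: (18/58) * 1 = 18/58
  D: (2/58) * 5 = 10/58
  A: (11/58) * 3 = 33/58
Sum = (10 + 30 + 40 + 18 + 10 + 33)/58 = 141/58

L = 141/58 = 2.4310 bits/symbol


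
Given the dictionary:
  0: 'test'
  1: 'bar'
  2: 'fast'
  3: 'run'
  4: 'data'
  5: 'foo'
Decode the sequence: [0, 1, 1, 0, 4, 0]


Look up each index in the dictionary:
  0 -> 'test'
  1 -> 'bar'
  1 -> 'bar'
  0 -> 'test'
  4 -> 'data'
  0 -> 'test'

Decoded: "test bar bar test data test"


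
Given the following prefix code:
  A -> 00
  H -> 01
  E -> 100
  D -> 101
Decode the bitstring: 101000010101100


Decoding step by step:
Bits 101 -> D
Bits 00 -> A
Bits 00 -> A
Bits 101 -> D
Bits 01 -> H
Bits 100 -> E


Decoded message: DAADHE


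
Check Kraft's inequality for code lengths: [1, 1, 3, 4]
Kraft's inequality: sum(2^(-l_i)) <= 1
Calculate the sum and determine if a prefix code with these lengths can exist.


Sum = 2^(-1) + 2^(-1) + 2^(-3) + 2^(-4)
    = 0.5 + 0.5 + 0.125 + 0.0625
    = 19/16 = 1.1875
Since 1.1875 > 1, Kraft's inequality is NOT satisfied.
A prefix code with these lengths CANNOT exist.

Kraft sum = 1.1875. Not satisfied.


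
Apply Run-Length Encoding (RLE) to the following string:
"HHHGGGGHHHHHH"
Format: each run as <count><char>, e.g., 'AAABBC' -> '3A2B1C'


Scanning runs left to right:
  i=0: run of 'H' x 3 -> '3H'
  i=3: run of 'G' x 4 -> '4G'
  i=7: run of 'H' x 6 -> '6H'

RLE = 3H4G6H


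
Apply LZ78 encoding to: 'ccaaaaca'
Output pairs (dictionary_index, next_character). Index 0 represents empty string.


LZ78 encoding steps:
Dictionary: {0: ''}
Step 1: w='' (idx 0), next='c' -> output (0, 'c'), add 'c' as idx 1
Step 2: w='c' (idx 1), next='a' -> output (1, 'a'), add 'ca' as idx 2
Step 3: w='' (idx 0), next='a' -> output (0, 'a'), add 'a' as idx 3
Step 4: w='a' (idx 3), next='a' -> output (3, 'a'), add 'aa' as idx 4
Step 5: w='ca' (idx 2), end of input -> output (2, '')


Encoded: [(0, 'c'), (1, 'a'), (0, 'a'), (3, 'a'), (2, '')]


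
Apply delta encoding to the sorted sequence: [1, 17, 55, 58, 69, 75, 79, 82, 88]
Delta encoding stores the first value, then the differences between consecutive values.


First value: 1
Deltas:
  17 - 1 = 16
  55 - 17 = 38
  58 - 55 = 3
  69 - 58 = 11
  75 - 69 = 6
  79 - 75 = 4
  82 - 79 = 3
  88 - 82 = 6


Delta encoded: [1, 16, 38, 3, 11, 6, 4, 3, 6]


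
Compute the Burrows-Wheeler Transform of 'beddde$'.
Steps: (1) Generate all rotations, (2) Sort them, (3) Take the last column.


Rotations (sorted):
  0: $beddde -> last char: e
  1: beddde$ -> last char: $
  2: ddde$be -> last char: e
  3: dde$bed -> last char: d
  4: de$bedd -> last char: d
  5: e$beddd -> last char: d
  6: eddde$b -> last char: b


BWT = e$edddb


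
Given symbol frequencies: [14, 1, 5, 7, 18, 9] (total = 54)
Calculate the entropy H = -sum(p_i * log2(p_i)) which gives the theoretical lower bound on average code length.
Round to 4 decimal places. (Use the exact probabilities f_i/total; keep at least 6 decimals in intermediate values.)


Per-symbol terms -p_i * log2(p_i) with p_i = f_i/54:
  p = 14/54 = 0.259259: log2(p) = -1.947533, -p*log2(p) = 0.504916
  p = 1/54 = 0.018519: log2(p) = -5.754888, -p*log2(p) = 0.106572
  p = 5/54 = 0.092593: log2(p) = -3.432959, -p*log2(p) = 0.317867
  p = 7/54 = 0.129630: log2(p) = -2.947533, -p*log2(p) = 0.382088
  p = 18/54 = 0.333333: log2(p) = -1.584963, -p*log2(p) = 0.528321
  p = 9/54 = 0.166667: log2(p) = -2.584963, -p*log2(p) = 0.430827
H = 0.504916 + 0.106572 + 0.317867 + 0.382088 + 0.528321 + 0.430827 = 2.270591

H = 2.2706 bits/symbol


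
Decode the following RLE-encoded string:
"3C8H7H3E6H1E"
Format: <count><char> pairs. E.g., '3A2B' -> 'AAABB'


Expanding each <count><char> pair:
  3C -> 'CCC'
  8H -> 'HHHHHHHH'
  7H -> 'HHHHHHH'
  3E -> 'EEE'
  6H -> 'HHHHHH'
  1E -> 'E'

Decoded = CCCHHHHHHHHHHHHHHHEEEHHHHHHE


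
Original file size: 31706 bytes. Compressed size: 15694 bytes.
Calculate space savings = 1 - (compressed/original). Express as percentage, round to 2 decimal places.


ratio = compressed/original = 15694/31706 = 0.494985
savings = 1 - ratio = 1 - 0.494985 = 0.505015
as a percentage: 0.505015 * 100 = 50.5%

Space savings = 1 - 15694/31706 = 50.5%


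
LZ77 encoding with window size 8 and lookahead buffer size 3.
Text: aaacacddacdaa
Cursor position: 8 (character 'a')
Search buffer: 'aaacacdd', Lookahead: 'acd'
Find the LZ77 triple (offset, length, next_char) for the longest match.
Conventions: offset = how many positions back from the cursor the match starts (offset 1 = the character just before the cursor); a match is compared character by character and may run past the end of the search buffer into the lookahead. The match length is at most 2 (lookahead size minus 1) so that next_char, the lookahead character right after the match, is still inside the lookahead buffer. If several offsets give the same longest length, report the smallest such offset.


Try each offset into the search buffer:
  offset=1 (pos 7, char 'd'): match length 0
  offset=2 (pos 6, char 'd'): match length 0
  offset=3 (pos 5, char 'c'): match length 0
  offset=4 (pos 4, char 'a'): match length 2
  offset=5 (pos 3, char 'c'): match length 0
  offset=6 (pos 2, char 'a'): match length 2
  offset=7 (pos 1, char 'a'): match length 1
  offset=8 (pos 0, char 'a'): match length 1
Longest match has length 2, found at offsets 4, 6; take the smallest, offset 4.
next_char = character at position 8 + 2 = 10 -> 'd'

Best match: offset=4, length=2 (matching 'ac' starting at position 4)
LZ77 triple: (4, 2, 'd')


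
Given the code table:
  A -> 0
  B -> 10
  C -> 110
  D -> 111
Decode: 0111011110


Decoding:
0 -> A
111 -> D
0 -> A
111 -> D
10 -> B


Result: ADADB


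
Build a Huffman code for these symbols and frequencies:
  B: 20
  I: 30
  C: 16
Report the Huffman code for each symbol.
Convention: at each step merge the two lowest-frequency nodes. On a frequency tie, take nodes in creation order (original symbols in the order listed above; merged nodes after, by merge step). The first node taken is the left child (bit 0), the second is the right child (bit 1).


Huffman tree construction:
Step 1: Merge C(16) + B(20) = 36
Step 2: Merge I(30) + (C+B)(36) = 66
Read each symbol's code off the tree from the root (left child = 0, right child = 1).

Codes:
  B: 11 (length 2)
  I: 0 (length 1)
  C: 10 (length 2)
Average code length: 102/66 = 1.5455 bits/symbol


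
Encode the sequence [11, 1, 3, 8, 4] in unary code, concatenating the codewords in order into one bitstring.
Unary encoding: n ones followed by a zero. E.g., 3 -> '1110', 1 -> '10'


Encode each number as n ones followed by a terminating 0:
  11 -> 111111111110 (12 bits)
  1 -> 10 (2 bits)
  3 -> 1110 (4 bits)
  8 -> 111111110 (9 bits)
  4 -> 11110 (5 bits)
Total length = 12 + 2 + 4 + 9 + 5 = 32 bits.

Unary([11, 1, 3, 8, 4]) = 11111111111010111011111111011110 (32 bits)


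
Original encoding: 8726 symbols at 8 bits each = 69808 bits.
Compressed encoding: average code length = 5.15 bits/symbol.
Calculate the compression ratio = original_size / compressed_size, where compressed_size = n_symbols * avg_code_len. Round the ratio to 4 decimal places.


original_size = n_symbols * orig_bits = 8726 * 8 = 69808 bits
compressed_size = n_symbols * avg_code_len = 8726 * 5.15 = 44938.9 bits
ratio = original_size / compressed_size = 69808 / 44938.9 = 1.5534

Compression ratio = 1.5534


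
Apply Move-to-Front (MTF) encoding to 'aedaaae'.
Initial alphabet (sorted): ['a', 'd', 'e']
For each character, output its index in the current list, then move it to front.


MTF encoding:
'a': index 0 in ['a', 'd', 'e'] -> ['a', 'd', 'e']
'e': index 2 in ['a', 'd', 'e'] -> ['e', 'a', 'd']
'd': index 2 in ['e', 'a', 'd'] -> ['d', 'e', 'a']
'a': index 2 in ['d', 'e', 'a'] -> ['a', 'd', 'e']
'a': index 0 in ['a', 'd', 'e'] -> ['a', 'd', 'e']
'a': index 0 in ['a', 'd', 'e'] -> ['a', 'd', 'e']
'e': index 2 in ['a', 'd', 'e'] -> ['e', 'a', 'd']


Output: [0, 2, 2, 2, 0, 0, 2]
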